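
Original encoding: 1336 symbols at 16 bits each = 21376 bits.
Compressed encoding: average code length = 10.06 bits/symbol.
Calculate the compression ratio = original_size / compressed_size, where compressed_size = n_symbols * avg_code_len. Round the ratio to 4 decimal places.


original_size = n_symbols * orig_bits = 1336 * 16 = 21376 bits
compressed_size = n_symbols * avg_code_len = 1336 * 10.06 = 13440.16 bits
ratio = original_size / compressed_size = 21376 / 13440.16 = 1.5905

Compression ratio = 1.5905


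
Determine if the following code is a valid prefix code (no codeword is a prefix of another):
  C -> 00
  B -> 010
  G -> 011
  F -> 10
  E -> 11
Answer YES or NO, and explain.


Checking each pair (does one codeword prefix another?):
  C='00' vs B='010': no prefix
  C='00' vs G='011': no prefix
  C='00' vs F='10': no prefix
  C='00' vs E='11': no prefix
  B='010' vs C='00': no prefix
  B='010' vs G='011': no prefix
  B='010' vs F='10': no prefix
  B='010' vs E='11': no prefix
  G='011' vs C='00': no prefix
  G='011' vs B='010': no prefix
  G='011' vs F='10': no prefix
  G='011' vs E='11': no prefix
  F='10' vs C='00': no prefix
  F='10' vs B='010': no prefix
  F='10' vs G='011': no prefix
  F='10' vs E='11': no prefix
  E='11' vs C='00': no prefix
  E='11' vs B='010': no prefix
  E='11' vs G='011': no prefix
  E='11' vs F='10': no prefix
No violation found over all pairs.

YES -- this is a valid prefix code. No codeword is a prefix of any other codeword.


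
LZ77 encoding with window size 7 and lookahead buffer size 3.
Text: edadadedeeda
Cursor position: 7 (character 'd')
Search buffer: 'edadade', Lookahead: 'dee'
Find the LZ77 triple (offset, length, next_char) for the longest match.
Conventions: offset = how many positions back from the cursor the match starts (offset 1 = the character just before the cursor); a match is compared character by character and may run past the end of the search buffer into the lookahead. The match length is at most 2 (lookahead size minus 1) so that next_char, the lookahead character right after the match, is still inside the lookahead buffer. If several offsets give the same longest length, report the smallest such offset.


Try each offset into the search buffer:
  offset=1 (pos 6, char 'e'): match length 0
  offset=2 (pos 5, char 'd'): match length 2
  offset=3 (pos 4, char 'a'): match length 0
  offset=4 (pos 3, char 'd'): match length 1
  offset=5 (pos 2, char 'a'): match length 0
  offset=6 (pos 1, char 'd'): match length 1
  offset=7 (pos 0, char 'e'): match length 0
Longest match has length 2 at offset 2.
next_char = character at position 7 + 2 = 9 -> 'e'

Best match: offset=2, length=2 (matching 'de' starting at position 5)
LZ77 triple: (2, 2, 'e')


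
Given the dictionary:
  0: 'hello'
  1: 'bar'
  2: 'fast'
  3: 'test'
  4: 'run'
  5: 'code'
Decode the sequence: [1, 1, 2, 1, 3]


Look up each index in the dictionary:
  1 -> 'bar'
  1 -> 'bar'
  2 -> 'fast'
  1 -> 'bar'
  3 -> 'test'

Decoded: "bar bar fast bar test"


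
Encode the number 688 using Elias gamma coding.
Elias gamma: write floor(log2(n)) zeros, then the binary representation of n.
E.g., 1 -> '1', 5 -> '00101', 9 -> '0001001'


num_bits = floor(log2(688)) + 1 = 10
leading_zeros = num_bits - 1 = 9
binary(688) = 1010110000

Elias gamma(688) = '000000000' + '1010110000' = 0000000001010110000 (19 bits)


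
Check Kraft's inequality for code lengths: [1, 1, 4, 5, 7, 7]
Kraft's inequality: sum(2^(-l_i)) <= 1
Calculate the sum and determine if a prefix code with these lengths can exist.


Sum = 2^(-1) + 2^(-1) + 2^(-4) + 2^(-5) + 2^(-7) + 2^(-7)
    = 0.5 + 0.5 + 0.0625 + 0.03125 + 0.0078125 + 0.0078125
    = 142/128 = 1.109375
Since 1.109375 > 1, Kraft's inequality is NOT satisfied.
A prefix code with these lengths CANNOT exist.

Kraft sum = 1.109375. Not satisfied.


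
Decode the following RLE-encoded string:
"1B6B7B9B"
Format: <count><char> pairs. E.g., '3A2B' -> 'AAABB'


Expanding each <count><char> pair:
  1B -> 'B'
  6B -> 'BBBBBB'
  7B -> 'BBBBBBB'
  9B -> 'BBBBBBBBB'

Decoded = BBBBBBBBBBBBBBBBBBBBBBB


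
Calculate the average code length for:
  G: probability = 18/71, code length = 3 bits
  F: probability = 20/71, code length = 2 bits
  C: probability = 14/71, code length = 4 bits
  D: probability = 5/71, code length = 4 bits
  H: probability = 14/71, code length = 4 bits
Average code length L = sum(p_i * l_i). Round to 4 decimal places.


Weighted contributions p_i * l_i:
  G: (18/71) * 3 = 54/71
  F: (20/71) * 2 = 40/71
  C: (14/71) * 4 = 56/71
  D: (5/71) * 4 = 20/71
  H: (14/71) * 4 = 56/71
Sum = (54 + 40 + 56 + 20 + 56)/71 = 226/71

L = 226/71 = 3.1831 bits/symbol


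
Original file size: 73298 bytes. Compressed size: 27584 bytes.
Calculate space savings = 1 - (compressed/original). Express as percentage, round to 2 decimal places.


ratio = compressed/original = 27584/73298 = 0.376327
savings = 1 - ratio = 1 - 0.376327 = 0.623673
as a percentage: 0.623673 * 100 = 62.37%

Space savings = 1 - 27584/73298 = 62.37%


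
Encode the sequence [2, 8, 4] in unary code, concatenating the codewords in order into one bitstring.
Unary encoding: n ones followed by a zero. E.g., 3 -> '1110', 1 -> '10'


Encode each number as n ones followed by a terminating 0:
  2 -> 110 (3 bits)
  8 -> 111111110 (9 bits)
  4 -> 11110 (5 bits)
Total length = 3 + 9 + 5 = 17 bits.

Unary([2, 8, 4]) = 11011111111011110 (17 bits)


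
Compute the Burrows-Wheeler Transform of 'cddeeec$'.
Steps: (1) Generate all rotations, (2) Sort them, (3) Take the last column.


Rotations (sorted):
  0: $cddeeec -> last char: c
  1: c$cddeee -> last char: e
  2: cddeeec$ -> last char: $
  3: ddeeec$c -> last char: c
  4: deeec$cd -> last char: d
  5: ec$cddee -> last char: e
  6: eec$cdde -> last char: e
  7: eeec$cdd -> last char: d


BWT = ce$cdeed


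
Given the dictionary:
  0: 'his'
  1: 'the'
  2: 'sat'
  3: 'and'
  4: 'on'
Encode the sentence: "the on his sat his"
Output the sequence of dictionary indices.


Look up each word in the dictionary:
  'the' -> 1
  'on' -> 4
  'his' -> 0
  'sat' -> 2
  'his' -> 0

Encoded: [1, 4, 0, 2, 0]


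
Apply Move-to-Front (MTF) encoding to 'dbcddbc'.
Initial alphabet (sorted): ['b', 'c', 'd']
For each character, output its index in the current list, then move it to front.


MTF encoding:
'd': index 2 in ['b', 'c', 'd'] -> ['d', 'b', 'c']
'b': index 1 in ['d', 'b', 'c'] -> ['b', 'd', 'c']
'c': index 2 in ['b', 'd', 'c'] -> ['c', 'b', 'd']
'd': index 2 in ['c', 'b', 'd'] -> ['d', 'c', 'b']
'd': index 0 in ['d', 'c', 'b'] -> ['d', 'c', 'b']
'b': index 2 in ['d', 'c', 'b'] -> ['b', 'd', 'c']
'c': index 2 in ['b', 'd', 'c'] -> ['c', 'b', 'd']


Output: [2, 1, 2, 2, 0, 2, 2]


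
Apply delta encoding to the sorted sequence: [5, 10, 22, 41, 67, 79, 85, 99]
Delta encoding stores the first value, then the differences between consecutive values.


First value: 5
Deltas:
  10 - 5 = 5
  22 - 10 = 12
  41 - 22 = 19
  67 - 41 = 26
  79 - 67 = 12
  85 - 79 = 6
  99 - 85 = 14


Delta encoded: [5, 5, 12, 19, 26, 12, 6, 14]


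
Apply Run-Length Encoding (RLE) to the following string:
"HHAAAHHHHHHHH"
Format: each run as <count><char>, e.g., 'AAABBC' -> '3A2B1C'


Scanning runs left to right:
  i=0: run of 'H' x 2 -> '2H'
  i=2: run of 'A' x 3 -> '3A'
  i=5: run of 'H' x 8 -> '8H'

RLE = 2H3A8H


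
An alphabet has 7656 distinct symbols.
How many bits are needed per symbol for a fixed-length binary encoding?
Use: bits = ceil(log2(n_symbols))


log2(7656) = 12.9024
Bracket: 2^12 = 4096 < 7656 <= 2^13 = 8192
So ceil(log2(7656)) = 13

bits = ceil(log2(7656)) = ceil(12.9024) = 13 bits


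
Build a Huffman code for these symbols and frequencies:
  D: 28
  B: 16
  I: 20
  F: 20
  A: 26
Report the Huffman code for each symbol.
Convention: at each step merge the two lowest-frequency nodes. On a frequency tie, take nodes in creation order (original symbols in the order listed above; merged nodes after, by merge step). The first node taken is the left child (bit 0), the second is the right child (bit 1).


Huffman tree construction:
Step 1: Merge B(16) + I(20) = 36
Step 2: Merge F(20) + A(26) = 46
Step 3: Merge D(28) + (B+I)(36) = 64
Step 4: Merge (F+A)(46) + (D+(B+I))(64) = 110
Read each symbol's code off the tree from the root (left child = 0, right child = 1).

Codes:
  D: 10 (length 2)
  B: 110 (length 3)
  I: 111 (length 3)
  F: 00 (length 2)
  A: 01 (length 2)
Average code length: 256/110 = 2.3273 bits/symbol


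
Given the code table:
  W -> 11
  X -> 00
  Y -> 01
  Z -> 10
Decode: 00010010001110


Decoding:
00 -> X
01 -> Y
00 -> X
10 -> Z
00 -> X
11 -> W
10 -> Z


Result: XYXZXWZ


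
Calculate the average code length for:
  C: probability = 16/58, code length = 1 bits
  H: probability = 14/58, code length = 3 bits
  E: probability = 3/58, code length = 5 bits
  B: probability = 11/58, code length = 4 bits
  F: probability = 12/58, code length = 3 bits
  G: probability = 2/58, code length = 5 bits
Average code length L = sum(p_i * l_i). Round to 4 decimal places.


Weighted contributions p_i * l_i:
  C: (16/58) * 1 = 16/58
  H: (14/58) * 3 = 42/58
  E: (3/58) * 5 = 15/58
  B: (11/58) * 4 = 44/58
  F: (12/58) * 3 = 36/58
  G: (2/58) * 5 = 10/58
Sum = (16 + 42 + 15 + 44 + 36 + 10)/58 = 163/58

L = 163/58 = 2.8103 bits/symbol


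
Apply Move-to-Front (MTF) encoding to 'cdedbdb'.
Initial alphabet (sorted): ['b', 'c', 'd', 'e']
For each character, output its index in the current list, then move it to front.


MTF encoding:
'c': index 1 in ['b', 'c', 'd', 'e'] -> ['c', 'b', 'd', 'e']
'd': index 2 in ['c', 'b', 'd', 'e'] -> ['d', 'c', 'b', 'e']
'e': index 3 in ['d', 'c', 'b', 'e'] -> ['e', 'd', 'c', 'b']
'd': index 1 in ['e', 'd', 'c', 'b'] -> ['d', 'e', 'c', 'b']
'b': index 3 in ['d', 'e', 'c', 'b'] -> ['b', 'd', 'e', 'c']
'd': index 1 in ['b', 'd', 'e', 'c'] -> ['d', 'b', 'e', 'c']
'b': index 1 in ['d', 'b', 'e', 'c'] -> ['b', 'd', 'e', 'c']


Output: [1, 2, 3, 1, 3, 1, 1]


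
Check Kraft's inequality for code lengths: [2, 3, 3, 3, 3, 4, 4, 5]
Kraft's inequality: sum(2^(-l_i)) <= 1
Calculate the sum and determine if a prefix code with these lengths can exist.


Sum = 2^(-2) + 2^(-3) + 2^(-3) + 2^(-3) + 2^(-3) + 2^(-4) + 2^(-4) + 2^(-5)
    = 0.25 + 0.125 + 0.125 + 0.125 + 0.125 + 0.0625 + 0.0625 + 0.03125
    = 29/32 = 0.90625
Since 0.90625 <= 1, Kraft's inequality IS satisfied.
A prefix code with these lengths CAN exist.

Kraft sum = 0.90625. Satisfied.


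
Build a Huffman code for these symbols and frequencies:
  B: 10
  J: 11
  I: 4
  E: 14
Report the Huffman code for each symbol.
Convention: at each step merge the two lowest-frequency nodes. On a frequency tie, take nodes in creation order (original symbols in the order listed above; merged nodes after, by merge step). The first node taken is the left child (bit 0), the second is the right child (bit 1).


Huffman tree construction:
Step 1: Merge I(4) + B(10) = 14
Step 2: Merge J(11) + E(14) = 25
Step 3: Merge (I+B)(14) + (J+E)(25) = 39
Read each symbol's code off the tree from the root (left child = 0, right child = 1).

Codes:
  B: 01 (length 2)
  J: 10 (length 2)
  I: 00 (length 2)
  E: 11 (length 2)
Average code length: 78/39 = 2.0000 bits/symbol


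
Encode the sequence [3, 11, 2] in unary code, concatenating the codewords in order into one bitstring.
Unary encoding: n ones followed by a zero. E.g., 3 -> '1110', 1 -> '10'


Encode each number as n ones followed by a terminating 0:
  3 -> 1110 (4 bits)
  11 -> 111111111110 (12 bits)
  2 -> 110 (3 bits)
Total length = 4 + 12 + 3 = 19 bits.

Unary([3, 11, 2]) = 1110111111111110110 (19 bits)


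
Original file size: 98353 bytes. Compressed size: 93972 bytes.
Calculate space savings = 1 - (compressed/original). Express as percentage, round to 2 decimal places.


ratio = compressed/original = 93972/98353 = 0.955456
savings = 1 - ratio = 1 - 0.955456 = 0.044544
as a percentage: 0.044544 * 100 = 4.45%

Space savings = 1 - 93972/98353 = 4.45%


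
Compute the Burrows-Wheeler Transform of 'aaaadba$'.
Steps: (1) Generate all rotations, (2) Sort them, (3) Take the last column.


Rotations (sorted):
  0: $aaaadba -> last char: a
  1: a$aaaadb -> last char: b
  2: aaaadba$ -> last char: $
  3: aaadba$a -> last char: a
  4: aadba$aa -> last char: a
  5: adba$aaa -> last char: a
  6: ba$aaaad -> last char: d
  7: dba$aaaa -> last char: a


BWT = ab$aaada


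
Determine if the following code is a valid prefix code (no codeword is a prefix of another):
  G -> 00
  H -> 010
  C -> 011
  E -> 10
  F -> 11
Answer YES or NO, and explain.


Checking each pair (does one codeword prefix another?):
  G='00' vs H='010': no prefix
  G='00' vs C='011': no prefix
  G='00' vs E='10': no prefix
  G='00' vs F='11': no prefix
  H='010' vs G='00': no prefix
  H='010' vs C='011': no prefix
  H='010' vs E='10': no prefix
  H='010' vs F='11': no prefix
  C='011' vs G='00': no prefix
  C='011' vs H='010': no prefix
  C='011' vs E='10': no prefix
  C='011' vs F='11': no prefix
  E='10' vs G='00': no prefix
  E='10' vs H='010': no prefix
  E='10' vs C='011': no prefix
  E='10' vs F='11': no prefix
  F='11' vs G='00': no prefix
  F='11' vs H='010': no prefix
  F='11' vs C='011': no prefix
  F='11' vs E='10': no prefix
No violation found over all pairs.

YES -- this is a valid prefix code. No codeword is a prefix of any other codeword.


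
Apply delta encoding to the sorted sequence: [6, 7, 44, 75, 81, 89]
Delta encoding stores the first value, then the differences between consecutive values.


First value: 6
Deltas:
  7 - 6 = 1
  44 - 7 = 37
  75 - 44 = 31
  81 - 75 = 6
  89 - 81 = 8


Delta encoded: [6, 1, 37, 31, 6, 8]


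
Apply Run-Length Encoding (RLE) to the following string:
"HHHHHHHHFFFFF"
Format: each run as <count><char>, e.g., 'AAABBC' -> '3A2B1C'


Scanning runs left to right:
  i=0: run of 'H' x 8 -> '8H'
  i=8: run of 'F' x 5 -> '5F'

RLE = 8H5F


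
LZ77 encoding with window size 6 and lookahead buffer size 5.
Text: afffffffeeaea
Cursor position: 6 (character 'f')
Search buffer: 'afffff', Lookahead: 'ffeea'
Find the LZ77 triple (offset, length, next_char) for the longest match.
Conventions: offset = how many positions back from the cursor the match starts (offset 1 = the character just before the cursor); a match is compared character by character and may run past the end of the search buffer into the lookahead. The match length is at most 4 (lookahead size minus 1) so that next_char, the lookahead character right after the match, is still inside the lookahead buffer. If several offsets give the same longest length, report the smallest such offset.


Try each offset into the search buffer:
  offset=1 (pos 5, char 'f'): match length 2
  offset=2 (pos 4, char 'f'): match length 2
  offset=3 (pos 3, char 'f'): match length 2
  offset=4 (pos 2, char 'f'): match length 2
  offset=5 (pos 1, char 'f'): match length 2
  offset=6 (pos 0, char 'a'): match length 0
Longest match has length 2, found at offsets 1, 2, 3, 4, 5; take the smallest, offset 1.
next_char = character at position 6 + 2 = 8 -> 'e'

Best match: offset=1, length=2 (matching 'ff' starting at position 5)
LZ77 triple: (1, 2, 'e')


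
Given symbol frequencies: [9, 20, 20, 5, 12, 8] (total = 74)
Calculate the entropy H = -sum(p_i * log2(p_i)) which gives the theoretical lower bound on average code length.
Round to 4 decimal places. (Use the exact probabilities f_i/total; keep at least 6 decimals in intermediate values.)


Per-symbol terms -p_i * log2(p_i) with p_i = f_i/74:
  p = 9/74 = 0.121622: log2(p) = -3.039528, -p*log2(p) = 0.369672
  p = 20/74 = 0.270270: log2(p) = -1.887525, -p*log2(p) = 0.510142
  p = 20/74 = 0.270270: log2(p) = -1.887525, -p*log2(p) = 0.510142
  p = 5/74 = 0.067568: log2(p) = -3.887525, -p*log2(p) = 0.262671
  p = 12/74 = 0.162162: log2(p) = -2.624491, -p*log2(p) = 0.425593
  p = 8/74 = 0.108108: log2(p) = -3.209453, -p*log2(p) = 0.346968
H = 0.369672 + 0.510142 + 0.510142 + 0.262671 + 0.425593 + 0.346968 = 2.425188

H = 2.4252 bits/symbol


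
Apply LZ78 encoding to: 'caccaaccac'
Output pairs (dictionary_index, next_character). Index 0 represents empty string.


LZ78 encoding steps:
Dictionary: {0: ''}
Step 1: w='' (idx 0), next='c' -> output (0, 'c'), add 'c' as idx 1
Step 2: w='' (idx 0), next='a' -> output (0, 'a'), add 'a' as idx 2
Step 3: w='c' (idx 1), next='c' -> output (1, 'c'), add 'cc' as idx 3
Step 4: w='a' (idx 2), next='a' -> output (2, 'a'), add 'aa' as idx 4
Step 5: w='cc' (idx 3), next='a' -> output (3, 'a'), add 'cca' as idx 5
Step 6: w='c' (idx 1), end of input -> output (1, '')


Encoded: [(0, 'c'), (0, 'a'), (1, 'c'), (2, 'a'), (3, 'a'), (1, '')]


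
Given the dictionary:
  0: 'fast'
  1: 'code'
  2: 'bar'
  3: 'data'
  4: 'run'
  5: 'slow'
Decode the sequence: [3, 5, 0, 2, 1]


Look up each index in the dictionary:
  3 -> 'data'
  5 -> 'slow'
  0 -> 'fast'
  2 -> 'bar'
  1 -> 'code'

Decoded: "data slow fast bar code"


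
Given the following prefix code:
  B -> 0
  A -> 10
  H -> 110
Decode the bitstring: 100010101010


Decoding step by step:
Bits 10 -> A
Bits 0 -> B
Bits 0 -> B
Bits 10 -> A
Bits 10 -> A
Bits 10 -> A
Bits 10 -> A


Decoded message: ABBAAAA


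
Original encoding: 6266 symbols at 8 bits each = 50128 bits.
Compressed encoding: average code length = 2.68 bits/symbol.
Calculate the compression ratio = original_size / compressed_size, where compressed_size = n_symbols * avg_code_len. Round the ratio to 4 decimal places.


original_size = n_symbols * orig_bits = 6266 * 8 = 50128 bits
compressed_size = n_symbols * avg_code_len = 6266 * 2.68 = 16792.88 bits
ratio = original_size / compressed_size = 50128 / 16792.88 = 2.9851

Compression ratio = 2.9851


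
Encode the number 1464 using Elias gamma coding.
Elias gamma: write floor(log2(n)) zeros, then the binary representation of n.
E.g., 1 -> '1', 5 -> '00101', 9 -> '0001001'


num_bits = floor(log2(1464)) + 1 = 11
leading_zeros = num_bits - 1 = 10
binary(1464) = 10110111000

Elias gamma(1464) = '0000000000' + '10110111000' = 000000000010110111000 (21 bits)


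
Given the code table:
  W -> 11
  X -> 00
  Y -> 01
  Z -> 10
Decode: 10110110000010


Decoding:
10 -> Z
11 -> W
01 -> Y
10 -> Z
00 -> X
00 -> X
10 -> Z


Result: ZWYZXXZ


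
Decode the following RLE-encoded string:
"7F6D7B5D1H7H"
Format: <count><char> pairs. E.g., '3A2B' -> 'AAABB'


Expanding each <count><char> pair:
  7F -> 'FFFFFFF'
  6D -> 'DDDDDD'
  7B -> 'BBBBBBB'
  5D -> 'DDDDD'
  1H -> 'H'
  7H -> 'HHHHHHH'

Decoded = FFFFFFFDDDDDDBBBBBBBDDDDDHHHHHHHH


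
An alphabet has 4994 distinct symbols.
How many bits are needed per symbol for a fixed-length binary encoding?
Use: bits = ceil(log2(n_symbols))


log2(4994) = 12.286
Bracket: 2^12 = 4096 < 4994 <= 2^13 = 8192
So ceil(log2(4994)) = 13

bits = ceil(log2(4994)) = ceil(12.286) = 13 bits


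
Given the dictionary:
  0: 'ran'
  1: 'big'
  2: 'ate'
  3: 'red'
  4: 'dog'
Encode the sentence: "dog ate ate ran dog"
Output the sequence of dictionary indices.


Look up each word in the dictionary:
  'dog' -> 4
  'ate' -> 2
  'ate' -> 2
  'ran' -> 0
  'dog' -> 4

Encoded: [4, 2, 2, 0, 4]


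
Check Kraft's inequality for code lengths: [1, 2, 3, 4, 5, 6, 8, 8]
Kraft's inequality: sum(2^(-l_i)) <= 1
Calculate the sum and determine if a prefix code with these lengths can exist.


Sum = 2^(-1) + 2^(-2) + 2^(-3) + 2^(-4) + 2^(-5) + 2^(-6) + 2^(-8) + 2^(-8)
    = 0.5 + 0.25 + 0.125 + 0.0625 + 0.03125 + 0.015625 + 0.00390625 + 0.00390625
    = 254/256 = 0.9921875
Since 0.9921875 <= 1, Kraft's inequality IS satisfied.
A prefix code with these lengths CAN exist.

Kraft sum = 0.9921875. Satisfied.


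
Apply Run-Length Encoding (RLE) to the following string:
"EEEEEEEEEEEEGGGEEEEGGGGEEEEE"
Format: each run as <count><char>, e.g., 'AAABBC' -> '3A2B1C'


Scanning runs left to right:
  i=0: run of 'E' x 12 -> '12E'
  i=12: run of 'G' x 3 -> '3G'
  i=15: run of 'E' x 4 -> '4E'
  i=19: run of 'G' x 4 -> '4G'
  i=23: run of 'E' x 5 -> '5E'

RLE = 12E3G4E4G5E


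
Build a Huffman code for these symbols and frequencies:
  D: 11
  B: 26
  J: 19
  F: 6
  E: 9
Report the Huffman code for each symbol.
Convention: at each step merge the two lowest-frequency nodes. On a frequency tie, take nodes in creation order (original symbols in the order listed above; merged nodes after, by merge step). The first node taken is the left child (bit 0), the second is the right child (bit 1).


Huffman tree construction:
Step 1: Merge F(6) + E(9) = 15
Step 2: Merge D(11) + (F+E)(15) = 26
Step 3: Merge J(19) + B(26) = 45
Step 4: Merge (D+(F+E))(26) + (J+B)(45) = 71
Read each symbol's code off the tree from the root (left child = 0, right child = 1).

Codes:
  D: 00 (length 2)
  B: 11 (length 2)
  J: 10 (length 2)
  F: 010 (length 3)
  E: 011 (length 3)
Average code length: 157/71 = 2.2113 bits/symbol


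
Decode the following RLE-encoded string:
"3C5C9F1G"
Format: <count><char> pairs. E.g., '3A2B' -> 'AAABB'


Expanding each <count><char> pair:
  3C -> 'CCC'
  5C -> 'CCCCC'
  9F -> 'FFFFFFFFF'
  1G -> 'G'

Decoded = CCCCCCCCFFFFFFFFFG


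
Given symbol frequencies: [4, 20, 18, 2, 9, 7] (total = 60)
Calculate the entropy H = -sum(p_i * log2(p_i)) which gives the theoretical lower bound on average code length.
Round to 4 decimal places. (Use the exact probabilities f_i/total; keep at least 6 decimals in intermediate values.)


Per-symbol terms -p_i * log2(p_i) with p_i = f_i/60:
  p = 4/60 = 0.066667: log2(p) = -3.906891, -p*log2(p) = 0.260459
  p = 20/60 = 0.333333: log2(p) = -1.584963, -p*log2(p) = 0.528321
  p = 18/60 = 0.300000: log2(p) = -1.736966, -p*log2(p) = 0.521090
  p = 2/60 = 0.033333: log2(p) = -4.906891, -p*log2(p) = 0.163563
  p = 9/60 = 0.150000: log2(p) = -2.736966, -p*log2(p) = 0.410545
  p = 7/60 = 0.116667: log2(p) = -3.099536, -p*log2(p) = 0.361612
H = 0.260459 + 0.528321 + 0.521090 + 0.163563 + 0.410545 + 0.361612 = 2.245590

H = 2.2456 bits/symbol


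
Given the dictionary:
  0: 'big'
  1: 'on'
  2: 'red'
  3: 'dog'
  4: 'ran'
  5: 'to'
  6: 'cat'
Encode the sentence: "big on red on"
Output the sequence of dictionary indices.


Look up each word in the dictionary:
  'big' -> 0
  'on' -> 1
  'red' -> 2
  'on' -> 1

Encoded: [0, 1, 2, 1]


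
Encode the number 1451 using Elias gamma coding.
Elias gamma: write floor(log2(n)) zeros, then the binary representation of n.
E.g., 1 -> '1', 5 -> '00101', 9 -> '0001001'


num_bits = floor(log2(1451)) + 1 = 11
leading_zeros = num_bits - 1 = 10
binary(1451) = 10110101011

Elias gamma(1451) = '0000000000' + '10110101011' = 000000000010110101011 (21 bits)


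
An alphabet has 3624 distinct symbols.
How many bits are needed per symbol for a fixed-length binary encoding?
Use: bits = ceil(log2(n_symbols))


log2(3624) = 11.8234
Bracket: 2^11 = 2048 < 3624 <= 2^12 = 4096
So ceil(log2(3624)) = 12

bits = ceil(log2(3624)) = ceil(11.8234) = 12 bits


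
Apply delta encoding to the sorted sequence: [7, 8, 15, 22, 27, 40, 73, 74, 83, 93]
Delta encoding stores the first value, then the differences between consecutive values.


First value: 7
Deltas:
  8 - 7 = 1
  15 - 8 = 7
  22 - 15 = 7
  27 - 22 = 5
  40 - 27 = 13
  73 - 40 = 33
  74 - 73 = 1
  83 - 74 = 9
  93 - 83 = 10


Delta encoded: [7, 1, 7, 7, 5, 13, 33, 1, 9, 10]


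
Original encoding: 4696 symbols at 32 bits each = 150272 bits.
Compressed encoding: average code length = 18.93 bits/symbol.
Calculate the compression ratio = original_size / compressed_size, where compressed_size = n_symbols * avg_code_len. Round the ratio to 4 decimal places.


original_size = n_symbols * orig_bits = 4696 * 32 = 150272 bits
compressed_size = n_symbols * avg_code_len = 4696 * 18.93 = 88895.28 bits
ratio = original_size / compressed_size = 150272 / 88895.28 = 1.6904

Compression ratio = 1.6904


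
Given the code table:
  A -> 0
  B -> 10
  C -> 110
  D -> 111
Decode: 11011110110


Decoding:
110 -> C
111 -> D
10 -> B
110 -> C


Result: CDBC


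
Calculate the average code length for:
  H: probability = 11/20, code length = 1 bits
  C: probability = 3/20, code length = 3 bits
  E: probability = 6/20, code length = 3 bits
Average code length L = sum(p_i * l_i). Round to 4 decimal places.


Weighted contributions p_i * l_i:
  H: (11/20) * 1 = 11/20
  C: (3/20) * 3 = 9/20
  E: (6/20) * 3 = 18/20
Sum = (11 + 9 + 18)/20 = 38/20

L = 38/20 = 1.9000 bits/symbol


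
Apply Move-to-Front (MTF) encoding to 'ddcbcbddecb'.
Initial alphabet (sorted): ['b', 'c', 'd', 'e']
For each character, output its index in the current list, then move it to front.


MTF encoding:
'd': index 2 in ['b', 'c', 'd', 'e'] -> ['d', 'b', 'c', 'e']
'd': index 0 in ['d', 'b', 'c', 'e'] -> ['d', 'b', 'c', 'e']
'c': index 2 in ['d', 'b', 'c', 'e'] -> ['c', 'd', 'b', 'e']
'b': index 2 in ['c', 'd', 'b', 'e'] -> ['b', 'c', 'd', 'e']
'c': index 1 in ['b', 'c', 'd', 'e'] -> ['c', 'b', 'd', 'e']
'b': index 1 in ['c', 'b', 'd', 'e'] -> ['b', 'c', 'd', 'e']
'd': index 2 in ['b', 'c', 'd', 'e'] -> ['d', 'b', 'c', 'e']
'd': index 0 in ['d', 'b', 'c', 'e'] -> ['d', 'b', 'c', 'e']
'e': index 3 in ['d', 'b', 'c', 'e'] -> ['e', 'd', 'b', 'c']
'c': index 3 in ['e', 'd', 'b', 'c'] -> ['c', 'e', 'd', 'b']
'b': index 3 in ['c', 'e', 'd', 'b'] -> ['b', 'c', 'e', 'd']


Output: [2, 0, 2, 2, 1, 1, 2, 0, 3, 3, 3]


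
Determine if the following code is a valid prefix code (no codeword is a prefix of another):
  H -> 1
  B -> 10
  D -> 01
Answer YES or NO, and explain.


Checking each pair (does one codeword prefix another?):
  H='1' vs B='10': prefix -- VIOLATION

NO -- this is NOT a valid prefix code. H (1) is a prefix of B (10).


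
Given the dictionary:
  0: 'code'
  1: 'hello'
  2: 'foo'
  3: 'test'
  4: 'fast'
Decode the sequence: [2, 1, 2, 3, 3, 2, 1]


Look up each index in the dictionary:
  2 -> 'foo'
  1 -> 'hello'
  2 -> 'foo'
  3 -> 'test'
  3 -> 'test'
  2 -> 'foo'
  1 -> 'hello'

Decoded: "foo hello foo test test foo hello"


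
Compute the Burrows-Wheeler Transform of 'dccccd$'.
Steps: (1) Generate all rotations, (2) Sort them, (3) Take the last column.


Rotations (sorted):
  0: $dccccd -> last char: d
  1: ccccd$d -> last char: d
  2: cccd$dc -> last char: c
  3: ccd$dcc -> last char: c
  4: cd$dccc -> last char: c
  5: d$dcccc -> last char: c
  6: dccccd$ -> last char: $


BWT = ddcccc$


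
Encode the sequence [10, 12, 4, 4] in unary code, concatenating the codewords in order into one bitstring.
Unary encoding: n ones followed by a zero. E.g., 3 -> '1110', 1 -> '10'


Encode each number as n ones followed by a terminating 0:
  10 -> 11111111110 (11 bits)
  12 -> 1111111111110 (13 bits)
  4 -> 11110 (5 bits)
  4 -> 11110 (5 bits)
Total length = 11 + 13 + 5 + 5 = 34 bits.

Unary([10, 12, 4, 4]) = 1111111111011111111111101111011110 (34 bits)


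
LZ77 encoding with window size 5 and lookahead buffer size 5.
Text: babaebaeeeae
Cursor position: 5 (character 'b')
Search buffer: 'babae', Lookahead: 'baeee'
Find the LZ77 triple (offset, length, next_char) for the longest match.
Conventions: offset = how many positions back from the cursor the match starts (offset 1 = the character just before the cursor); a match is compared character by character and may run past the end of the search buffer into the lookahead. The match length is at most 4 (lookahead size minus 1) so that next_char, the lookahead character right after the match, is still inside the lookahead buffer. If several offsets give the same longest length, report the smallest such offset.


Try each offset into the search buffer:
  offset=1 (pos 4, char 'e'): match length 0
  offset=2 (pos 3, char 'a'): match length 0
  offset=3 (pos 2, char 'b'): match length 3
  offset=4 (pos 1, char 'a'): match length 0
  offset=5 (pos 0, char 'b'): match length 2
Longest match has length 3 at offset 3.
next_char = character at position 5 + 3 = 8 -> 'e'

Best match: offset=3, length=3 (matching 'bae' starting at position 2)
LZ77 triple: (3, 3, 'e')


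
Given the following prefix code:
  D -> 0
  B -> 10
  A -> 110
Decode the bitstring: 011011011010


Decoding step by step:
Bits 0 -> D
Bits 110 -> A
Bits 110 -> A
Bits 110 -> A
Bits 10 -> B


Decoded message: DAAAB


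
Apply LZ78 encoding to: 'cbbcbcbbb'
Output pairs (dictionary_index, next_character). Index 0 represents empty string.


LZ78 encoding steps:
Dictionary: {0: ''}
Step 1: w='' (idx 0), next='c' -> output (0, 'c'), add 'c' as idx 1
Step 2: w='' (idx 0), next='b' -> output (0, 'b'), add 'b' as idx 2
Step 3: w='b' (idx 2), next='c' -> output (2, 'c'), add 'bc' as idx 3
Step 4: w='bc' (idx 3), next='b' -> output (3, 'b'), add 'bcb' as idx 4
Step 5: w='b' (idx 2), next='b' -> output (2, 'b'), add 'bb' as idx 5


Encoded: [(0, 'c'), (0, 'b'), (2, 'c'), (3, 'b'), (2, 'b')]


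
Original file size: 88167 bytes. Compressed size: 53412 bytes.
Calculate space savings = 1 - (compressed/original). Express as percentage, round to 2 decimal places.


ratio = compressed/original = 53412/88167 = 0.605805
savings = 1 - ratio = 1 - 0.605805 = 0.394195
as a percentage: 0.394195 * 100 = 39.42%

Space savings = 1 - 53412/88167 = 39.42%


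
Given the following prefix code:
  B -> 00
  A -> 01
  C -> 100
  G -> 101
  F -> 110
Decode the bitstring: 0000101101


Decoding step by step:
Bits 00 -> B
Bits 00 -> B
Bits 101 -> G
Bits 101 -> G


Decoded message: BBGG


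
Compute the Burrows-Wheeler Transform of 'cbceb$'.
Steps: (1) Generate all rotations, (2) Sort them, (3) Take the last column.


Rotations (sorted):
  0: $cbceb -> last char: b
  1: b$cbce -> last char: e
  2: bceb$c -> last char: c
  3: cbceb$ -> last char: $
  4: ceb$cb -> last char: b
  5: eb$cbc -> last char: c


BWT = bec$bc


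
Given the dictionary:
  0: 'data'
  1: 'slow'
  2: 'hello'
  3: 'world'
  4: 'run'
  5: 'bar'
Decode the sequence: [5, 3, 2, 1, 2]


Look up each index in the dictionary:
  5 -> 'bar'
  3 -> 'world'
  2 -> 'hello'
  1 -> 'slow'
  2 -> 'hello'

Decoded: "bar world hello slow hello"


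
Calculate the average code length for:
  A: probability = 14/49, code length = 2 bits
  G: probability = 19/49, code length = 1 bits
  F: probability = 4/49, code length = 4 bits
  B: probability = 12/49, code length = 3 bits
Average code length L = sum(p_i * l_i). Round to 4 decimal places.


Weighted contributions p_i * l_i:
  A: (14/49) * 2 = 28/49
  G: (19/49) * 1 = 19/49
  F: (4/49) * 4 = 16/49
  B: (12/49) * 3 = 36/49
Sum = (28 + 19 + 16 + 36)/49 = 99/49

L = 99/49 = 2.0204 bits/symbol


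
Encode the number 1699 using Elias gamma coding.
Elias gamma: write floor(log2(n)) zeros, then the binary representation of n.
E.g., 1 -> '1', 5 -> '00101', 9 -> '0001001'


num_bits = floor(log2(1699)) + 1 = 11
leading_zeros = num_bits - 1 = 10
binary(1699) = 11010100011

Elias gamma(1699) = '0000000000' + '11010100011' = 000000000011010100011 (21 bits)


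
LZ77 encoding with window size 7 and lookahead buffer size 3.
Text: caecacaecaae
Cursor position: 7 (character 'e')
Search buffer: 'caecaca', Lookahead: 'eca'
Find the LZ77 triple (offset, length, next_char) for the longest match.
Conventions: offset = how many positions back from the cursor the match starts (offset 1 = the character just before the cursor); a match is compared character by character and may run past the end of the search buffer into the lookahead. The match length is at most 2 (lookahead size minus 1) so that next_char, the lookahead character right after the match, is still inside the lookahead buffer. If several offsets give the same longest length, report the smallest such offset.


Try each offset into the search buffer:
  offset=1 (pos 6, char 'a'): match length 0
  offset=2 (pos 5, char 'c'): match length 0
  offset=3 (pos 4, char 'a'): match length 0
  offset=4 (pos 3, char 'c'): match length 0
  offset=5 (pos 2, char 'e'): match length 2
  offset=6 (pos 1, char 'a'): match length 0
  offset=7 (pos 0, char 'c'): match length 0
Longest match has length 2 at offset 5.
next_char = character at position 7 + 2 = 9 -> 'a'

Best match: offset=5, length=2 (matching 'ec' starting at position 2)
LZ77 triple: (5, 2, 'a')


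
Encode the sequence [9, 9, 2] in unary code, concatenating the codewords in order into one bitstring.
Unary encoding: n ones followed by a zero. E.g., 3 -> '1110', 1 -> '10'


Encode each number as n ones followed by a terminating 0:
  9 -> 1111111110 (10 bits)
  9 -> 1111111110 (10 bits)
  2 -> 110 (3 bits)
Total length = 10 + 10 + 3 = 23 bits.

Unary([9, 9, 2]) = 11111111101111111110110 (23 bits)


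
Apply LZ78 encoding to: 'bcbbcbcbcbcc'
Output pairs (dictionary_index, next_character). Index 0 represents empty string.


LZ78 encoding steps:
Dictionary: {0: ''}
Step 1: w='' (idx 0), next='b' -> output (0, 'b'), add 'b' as idx 1
Step 2: w='' (idx 0), next='c' -> output (0, 'c'), add 'c' as idx 2
Step 3: w='b' (idx 1), next='b' -> output (1, 'b'), add 'bb' as idx 3
Step 4: w='c' (idx 2), next='b' -> output (2, 'b'), add 'cb' as idx 4
Step 5: w='cb' (idx 4), next='c' -> output (4, 'c'), add 'cbc' as idx 5
Step 6: w='b' (idx 1), next='c' -> output (1, 'c'), add 'bc' as idx 6
Step 7: w='c' (idx 2), end of input -> output (2, '')


Encoded: [(0, 'b'), (0, 'c'), (1, 'b'), (2, 'b'), (4, 'c'), (1, 'c'), (2, '')]


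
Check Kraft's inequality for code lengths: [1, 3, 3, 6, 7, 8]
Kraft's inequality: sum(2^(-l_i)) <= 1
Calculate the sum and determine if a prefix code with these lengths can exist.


Sum = 2^(-1) + 2^(-3) + 2^(-3) + 2^(-6) + 2^(-7) + 2^(-8)
    = 0.5 + 0.125 + 0.125 + 0.015625 + 0.0078125 + 0.00390625
    = 199/256 = 0.77734375
Since 0.77734375 <= 1, Kraft's inequality IS satisfied.
A prefix code with these lengths CAN exist.

Kraft sum = 0.77734375. Satisfied.


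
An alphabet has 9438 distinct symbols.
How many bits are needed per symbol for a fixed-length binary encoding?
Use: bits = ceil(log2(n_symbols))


log2(9438) = 13.2043
Bracket: 2^13 = 8192 < 9438 <= 2^14 = 16384
So ceil(log2(9438)) = 14

bits = ceil(log2(9438)) = ceil(13.2043) = 14 bits


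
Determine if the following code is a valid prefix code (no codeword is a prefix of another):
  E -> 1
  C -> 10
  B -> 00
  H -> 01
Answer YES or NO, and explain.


Checking each pair (does one codeword prefix another?):
  E='1' vs C='10': prefix -- VIOLATION

NO -- this is NOT a valid prefix code. E (1) is a prefix of C (10).


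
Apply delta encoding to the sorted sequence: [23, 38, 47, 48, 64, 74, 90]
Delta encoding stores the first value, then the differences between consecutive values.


First value: 23
Deltas:
  38 - 23 = 15
  47 - 38 = 9
  48 - 47 = 1
  64 - 48 = 16
  74 - 64 = 10
  90 - 74 = 16


Delta encoded: [23, 15, 9, 1, 16, 10, 16]


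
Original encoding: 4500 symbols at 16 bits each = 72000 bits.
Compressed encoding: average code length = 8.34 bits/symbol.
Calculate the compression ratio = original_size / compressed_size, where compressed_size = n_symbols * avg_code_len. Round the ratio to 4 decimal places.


original_size = n_symbols * orig_bits = 4500 * 16 = 72000 bits
compressed_size = n_symbols * avg_code_len = 4500 * 8.34 = 37530.0 bits
ratio = original_size / compressed_size = 72000 / 37530.0 = 1.9185

Compression ratio = 1.9185


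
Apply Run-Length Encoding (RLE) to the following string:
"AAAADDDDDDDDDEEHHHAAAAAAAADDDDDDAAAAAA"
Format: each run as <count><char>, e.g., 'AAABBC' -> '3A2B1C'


Scanning runs left to right:
  i=0: run of 'A' x 4 -> '4A'
  i=4: run of 'D' x 9 -> '9D'
  i=13: run of 'E' x 2 -> '2E'
  i=15: run of 'H' x 3 -> '3H'
  i=18: run of 'A' x 8 -> '8A'
  i=26: run of 'D' x 6 -> '6D'
  i=32: run of 'A' x 6 -> '6A'

RLE = 4A9D2E3H8A6D6A


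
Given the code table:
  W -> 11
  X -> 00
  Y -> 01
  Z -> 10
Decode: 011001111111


Decoding:
01 -> Y
10 -> Z
01 -> Y
11 -> W
11 -> W
11 -> W


Result: YZYWWW


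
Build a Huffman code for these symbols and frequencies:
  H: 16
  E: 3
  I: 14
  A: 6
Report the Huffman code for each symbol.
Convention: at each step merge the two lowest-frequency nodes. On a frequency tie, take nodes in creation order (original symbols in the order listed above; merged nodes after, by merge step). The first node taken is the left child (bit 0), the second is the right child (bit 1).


Huffman tree construction:
Step 1: Merge E(3) + A(6) = 9
Step 2: Merge (E+A)(9) + I(14) = 23
Step 3: Merge H(16) + ((E+A)+I)(23) = 39
Read each symbol's code off the tree from the root (left child = 0, right child = 1).

Codes:
  H: 0 (length 1)
  E: 100 (length 3)
  I: 11 (length 2)
  A: 101 (length 3)
Average code length: 71/39 = 1.8205 bits/symbol


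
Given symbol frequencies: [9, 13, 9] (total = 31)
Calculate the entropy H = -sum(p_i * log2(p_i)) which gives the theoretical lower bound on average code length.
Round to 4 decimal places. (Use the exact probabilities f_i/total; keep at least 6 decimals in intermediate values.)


Per-symbol terms -p_i * log2(p_i) with p_i = f_i/31:
  p = 9/31 = 0.290323: log2(p) = -1.784271, -p*log2(p) = 0.518014
  p = 13/31 = 0.419355: log2(p) = -1.253757, -p*log2(p) = 0.525769
  p = 9/31 = 0.290323: log2(p) = -1.784271, -p*log2(p) = 0.518014
H = 0.518014 + 0.525769 + 0.518014 = 1.561797

H = 1.5618 bits/symbol


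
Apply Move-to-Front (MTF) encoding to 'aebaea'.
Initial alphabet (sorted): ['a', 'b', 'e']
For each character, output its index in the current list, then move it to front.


MTF encoding:
'a': index 0 in ['a', 'b', 'e'] -> ['a', 'b', 'e']
'e': index 2 in ['a', 'b', 'e'] -> ['e', 'a', 'b']
'b': index 2 in ['e', 'a', 'b'] -> ['b', 'e', 'a']
'a': index 2 in ['b', 'e', 'a'] -> ['a', 'b', 'e']
'e': index 2 in ['a', 'b', 'e'] -> ['e', 'a', 'b']
'a': index 1 in ['e', 'a', 'b'] -> ['a', 'e', 'b']


Output: [0, 2, 2, 2, 2, 1]


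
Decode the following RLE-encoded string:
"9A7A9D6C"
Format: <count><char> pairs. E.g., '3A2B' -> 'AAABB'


Expanding each <count><char> pair:
  9A -> 'AAAAAAAAA'
  7A -> 'AAAAAAA'
  9D -> 'DDDDDDDDD'
  6C -> 'CCCCCC'

Decoded = AAAAAAAAAAAAAAAADDDDDDDDDCCCCCC


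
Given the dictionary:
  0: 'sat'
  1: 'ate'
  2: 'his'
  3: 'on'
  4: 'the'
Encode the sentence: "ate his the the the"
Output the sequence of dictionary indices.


Look up each word in the dictionary:
  'ate' -> 1
  'his' -> 2
  'the' -> 4
  'the' -> 4
  'the' -> 4

Encoded: [1, 2, 4, 4, 4]


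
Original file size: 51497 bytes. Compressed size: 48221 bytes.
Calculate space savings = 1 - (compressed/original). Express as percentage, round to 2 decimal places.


ratio = compressed/original = 48221/51497 = 0.936385
savings = 1 - ratio = 1 - 0.936385 = 0.063615
as a percentage: 0.063615 * 100 = 6.36%

Space savings = 1 - 48221/51497 = 6.36%


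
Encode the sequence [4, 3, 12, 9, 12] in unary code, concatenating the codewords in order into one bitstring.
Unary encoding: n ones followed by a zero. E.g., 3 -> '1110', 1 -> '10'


Encode each number as n ones followed by a terminating 0:
  4 -> 11110 (5 bits)
  3 -> 1110 (4 bits)
  12 -> 1111111111110 (13 bits)
  9 -> 1111111110 (10 bits)
  12 -> 1111111111110 (13 bits)
Total length = 5 + 4 + 13 + 10 + 13 = 45 bits.

Unary([4, 3, 12, 9, 12]) = 111101110111111111111011111111101111111111110 (45 bits)


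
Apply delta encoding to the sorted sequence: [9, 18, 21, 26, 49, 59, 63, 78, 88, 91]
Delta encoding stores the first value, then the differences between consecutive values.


First value: 9
Deltas:
  18 - 9 = 9
  21 - 18 = 3
  26 - 21 = 5
  49 - 26 = 23
  59 - 49 = 10
  63 - 59 = 4
  78 - 63 = 15
  88 - 78 = 10
  91 - 88 = 3


Delta encoded: [9, 9, 3, 5, 23, 10, 4, 15, 10, 3]


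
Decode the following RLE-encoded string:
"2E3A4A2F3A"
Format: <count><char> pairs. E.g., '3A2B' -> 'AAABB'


Expanding each <count><char> pair:
  2E -> 'EE'
  3A -> 'AAA'
  4A -> 'AAAA'
  2F -> 'FF'
  3A -> 'AAA'

Decoded = EEAAAAAAAFFAAA


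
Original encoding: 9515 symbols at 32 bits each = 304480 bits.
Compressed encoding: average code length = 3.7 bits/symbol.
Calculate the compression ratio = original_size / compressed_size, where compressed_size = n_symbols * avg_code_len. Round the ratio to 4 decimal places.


original_size = n_symbols * orig_bits = 9515 * 32 = 304480 bits
compressed_size = n_symbols * avg_code_len = 9515 * 3.7 = 35205.5 bits
ratio = original_size / compressed_size = 304480 / 35205.5 = 8.6486

Compression ratio = 8.6486
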